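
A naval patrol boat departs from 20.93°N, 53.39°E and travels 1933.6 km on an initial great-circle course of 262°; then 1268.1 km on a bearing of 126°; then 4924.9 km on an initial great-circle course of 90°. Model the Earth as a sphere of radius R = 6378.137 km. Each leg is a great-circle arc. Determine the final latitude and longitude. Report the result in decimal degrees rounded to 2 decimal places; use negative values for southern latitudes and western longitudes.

latitude 7.64°, longitude 89.42°

Apply the spherical direct solution leg by leg, carrying full precision between legs.
Leg 1: from (20.93°, 53.39°), δ = 1933.6/6378.137 = 0.303161 rad, θ = 262° → φ = 17.59°, λ = 35.32°.
Leg 2: from (17.59°, 35.32°), δ = 1268.1/6378.137 = 0.198820 rad, θ = 126° → φ = 10.69°, λ = 44.68°.
Leg 3: from (10.69°, 44.68°), δ = 4924.9/6378.137 = 0.772153 rad, θ = 90° → φ = 7.64°, λ = 89.42°.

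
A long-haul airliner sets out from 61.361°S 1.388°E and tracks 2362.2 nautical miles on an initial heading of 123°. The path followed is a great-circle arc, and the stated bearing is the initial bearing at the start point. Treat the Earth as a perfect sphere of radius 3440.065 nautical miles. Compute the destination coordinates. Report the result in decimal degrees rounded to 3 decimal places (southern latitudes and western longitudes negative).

Central angle δ = d/R = 0.686673 rad.
Start latitude φ₁ = -1.070951 rad; initial bearing θ = 2.146755 rad.
Destination latitude: φ₂ = arcsin( sin φ₁ cos δ + cos φ₁ sin δ cos θ ) = arcsin(-0.844235) = -57.590°.
Then Δλ = atan2(0.254833, 0.032411) = 1.444292 rad, from sin θ sin δ cos φ₁ over cos δ − sin φ₁ sin φ₂.
Hence λ₂ = 1.388° + 82.752° = 84.140°.

latitude -57.590°, longitude 84.140°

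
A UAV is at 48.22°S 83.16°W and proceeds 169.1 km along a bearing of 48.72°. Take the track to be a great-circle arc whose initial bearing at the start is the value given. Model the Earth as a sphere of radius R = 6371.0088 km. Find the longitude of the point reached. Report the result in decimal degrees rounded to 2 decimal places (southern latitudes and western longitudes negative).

The arc subtends δ = 169.1/6371.0088 = 0.026542 rad at the centre.
With φ₁ = -48.22° = -0.841598 rad and θ = 48.72° = 0.850324 rad:
Applying the spherical law of cosines for sides, sin φ₂ = sin φ₁ cos δ + cos φ₁ sin δ cos θ = -0.733780, so φ₂ = -47.20°.
Then Δλ = atan2(0.013288, 0.452461) = 0.029360 rad, from sin θ sin δ cos φ₁ over cos δ − sin φ₁ sin φ₂.
λ₂ = λ₁ + Δλ = -81.48°.

longitude -81.48°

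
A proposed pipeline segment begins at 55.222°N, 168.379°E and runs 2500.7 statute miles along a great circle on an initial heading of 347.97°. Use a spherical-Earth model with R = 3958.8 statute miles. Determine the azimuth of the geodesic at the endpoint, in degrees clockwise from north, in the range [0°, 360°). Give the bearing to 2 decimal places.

final bearing 253.69°

Central angle δ = d/R = 0.631681 rad.
With φ₁ = 55.222° = 0.963806 rad and θ = 347.97° = 6.073222 rad:
sin φ₂ = sin φ₁ cos δ + cos φ₁ sin δ cos θ = (0.821368)(0.807036) + (0.570398)(0.590502)(0.978039) = 0.992298
φ₂ = asin(0.992298) = 1.446605 rad = 82.884°.
For the longitude increment, Δλ = atan2( sin θ sin δ cos φ₁, cos δ − sin φ₁ sin φ₂ ) = atan2(-0.070202, -0.008006) = -96.506°.
Hence λ₂ = 168.379° + -96.506° = 71.873°.
The forward bearing on arrival equals the back-azimuth from the destination plus 180°.
Back-azimuth from P₂ (82.88°, 71.87°) to P₁ (55.22°, 168.38°), with Δλ' = λ₁ − λ₂ = 96.51°: atan2( sin Δλ' cos φ₁ , cos φ₂ sin φ₁ − sin φ₂ cos φ₁ cos Δλ' ) = 73.69°.
Final bearing = (73.69° + 180°) mod 360° = 253.69°.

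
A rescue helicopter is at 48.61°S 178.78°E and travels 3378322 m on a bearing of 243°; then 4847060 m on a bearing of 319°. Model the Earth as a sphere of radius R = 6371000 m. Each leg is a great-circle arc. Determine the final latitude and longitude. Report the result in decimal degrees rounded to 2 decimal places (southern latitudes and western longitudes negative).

Apply the spherical direct solution leg by leg, carrying full precision between legs.
Leg 1: from (-48.61°, 178.78°), δ = 3378322/6371000 = 0.530266 rad, θ = 243° → φ = -53.04°, λ = 130.24°.
Leg 2: from (-53.04°, 130.24°), δ = 4847060/6371000 = 0.760801 rad, θ = 319° → φ = -15.41°, λ = 102.25°.

latitude -15.41°, longitude 102.25°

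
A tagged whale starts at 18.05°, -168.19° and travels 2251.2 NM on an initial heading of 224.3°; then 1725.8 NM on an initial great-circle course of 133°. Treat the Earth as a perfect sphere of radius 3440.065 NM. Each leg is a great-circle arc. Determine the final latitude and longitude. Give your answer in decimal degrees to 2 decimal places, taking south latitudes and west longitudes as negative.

Apply the spherical direct solution leg by leg, carrying full precision between legs.
Leg 1: from (18.05°, -168.19°), δ = 2251.2/3440.065 = 0.654406 rad, θ = 224.3° → φ = -9.69°, λ = 166.26°.
Leg 2: from (-9.69°, 166.26°), δ = 1725.8/3440.065 = 0.501677 rad, θ = 133° → φ = -28.09°, λ = -170.24°.

latitude -28.09°, longitude -170.24°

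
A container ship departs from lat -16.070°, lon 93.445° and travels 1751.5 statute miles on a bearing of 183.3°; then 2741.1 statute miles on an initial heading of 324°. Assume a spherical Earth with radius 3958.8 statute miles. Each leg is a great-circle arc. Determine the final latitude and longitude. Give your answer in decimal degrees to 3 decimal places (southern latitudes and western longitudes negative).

latitude -6.955°, longitude 69.352°

Apply the spherical direct solution leg by leg, carrying full precision between legs.
Leg 1: from (-16.070°, 93.445°), δ = 1751.5/3958.8 = 0.442432 rad, θ = 183.3° → φ = -41.367°, λ = 91.563°.
Leg 2: from (-41.367°, 91.563°), δ = 2741.1/3958.8 = 0.692407 rad, θ = 324° → φ = -6.955°, λ = 69.352°.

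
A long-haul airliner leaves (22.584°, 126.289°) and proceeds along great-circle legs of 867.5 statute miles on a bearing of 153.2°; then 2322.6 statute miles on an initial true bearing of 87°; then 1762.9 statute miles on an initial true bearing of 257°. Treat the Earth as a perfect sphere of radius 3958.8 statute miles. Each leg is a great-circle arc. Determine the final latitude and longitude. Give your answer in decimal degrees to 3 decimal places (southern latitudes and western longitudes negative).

latitude 4.452°, longitude 141.411°

Apply the spherical direct solution leg by leg, carrying full precision between legs.
Leg 1: from (22.584°, 126.289°), δ = 867.5/3958.8 = 0.219132 rad, θ = 153.2° → φ = 11.286°, λ = 132.025°.
Leg 2: from (11.286°, 132.025°), δ = 2322.6/3958.8 = 0.586693 rad, θ = 87° → φ = 11.034°, λ = 166.307°.
Leg 3: from (11.034°, 166.307°), δ = 1762.9/3958.8 = 0.445312 rad, θ = 257° → φ = 4.452°, λ = 141.411°.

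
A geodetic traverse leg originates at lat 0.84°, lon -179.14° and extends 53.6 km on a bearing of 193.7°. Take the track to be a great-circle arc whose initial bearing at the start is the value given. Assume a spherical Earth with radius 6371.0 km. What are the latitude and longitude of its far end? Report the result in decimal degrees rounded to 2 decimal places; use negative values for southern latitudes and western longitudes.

latitude 0.37°, longitude -179.25°

Central angle δ = d/R = 0.008413 rad.
Converting: φ₁ = 0.014661 rad, θ = 3.380703 rad.
Destination latitude: φ₂ = arcsin( sin φ₁ cos δ + cos φ₁ sin δ cos θ ) = arcsin(0.006487) = 0.37°.
Δλ = atan2( sin θ sin δ cos φ₁ , cos δ − sin φ₁ sin φ₂ ) = atan2(-0.001992, 0.999870) = -0.001993 rad = -0.11°.
λ₂ = λ₁ + Δλ = -179.25°.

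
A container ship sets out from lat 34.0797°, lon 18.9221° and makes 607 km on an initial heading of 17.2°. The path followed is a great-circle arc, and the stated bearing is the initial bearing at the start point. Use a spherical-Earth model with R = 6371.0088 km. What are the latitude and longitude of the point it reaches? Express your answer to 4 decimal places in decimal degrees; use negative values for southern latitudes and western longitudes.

Angular distance δ = d/R = 607 / 6371.0088 = 0.095275 rad.
Start latitude φ₁ = 0.594803 rad; initial bearing θ = 0.300197 rad.
sin φ₂ = sin φ₁ cos δ + cos φ₁ sin δ cos θ = (0.560346)(0.995465) + (0.828259)(0.095131)(0.955278) = 0.633074
φ₂ = asin(0.633074) = 0.685518 rad = 39.2773°.
Then Δλ = atan2(0.023300, 0.640725) = 0.036349 rad, from sin θ sin δ cos φ₁ over cos δ − sin φ₁ sin φ₂.
λ₂ = λ₁ + Δλ = 21.0047°.

latitude 39.2773°, longitude 21.0047°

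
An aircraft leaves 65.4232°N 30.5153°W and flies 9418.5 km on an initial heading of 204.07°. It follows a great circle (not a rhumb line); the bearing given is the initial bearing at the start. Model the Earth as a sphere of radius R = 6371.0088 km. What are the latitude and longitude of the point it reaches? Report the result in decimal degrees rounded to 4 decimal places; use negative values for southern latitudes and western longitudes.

Central angle δ = d/R = 1.478337 rad.
Converting: φ₁ = 1.141850 rad, θ = 3.561693 rad.
Applying the spherical law of cosines for sides, sin φ₂ = sin φ₁ cos δ + cos φ₁ sin δ cos θ = -0.294163, so φ₂ = -17.1074°.
For the longitude increment, Δλ = atan2( sin θ sin δ cos φ₁, cos δ − sin φ₁ sin φ₂ ) = atan2(-0.168906, 0.359841) = -25.1450°.
Hence λ₂ = -30.5153° + -25.1450° = -55.6603°.

latitude -17.1074°, longitude -55.6603°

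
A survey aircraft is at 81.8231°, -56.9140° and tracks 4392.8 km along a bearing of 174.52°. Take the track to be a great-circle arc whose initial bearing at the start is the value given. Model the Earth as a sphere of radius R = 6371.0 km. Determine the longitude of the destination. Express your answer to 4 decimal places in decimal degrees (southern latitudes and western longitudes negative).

Angular distance δ = d/R = 4392.8 / 6371 = 0.689499 rad.
Converting: φ₁ = 1.428082 rad, θ = 3.045949 rad.
Destination latitude: φ₂ = arcsin( sin φ₁ cos δ + cos φ₁ sin δ cos θ ) = arcsin(0.673655) = 42.3498°.
Then Δλ = atan2(0.008641, 0.104759) = 0.082295 rad, from sin θ sin δ cos φ₁ over cos δ − sin φ₁ sin φ₂.
Hence λ₂ = -56.9140° + 4.7152° = -52.1988°.

longitude -52.1988°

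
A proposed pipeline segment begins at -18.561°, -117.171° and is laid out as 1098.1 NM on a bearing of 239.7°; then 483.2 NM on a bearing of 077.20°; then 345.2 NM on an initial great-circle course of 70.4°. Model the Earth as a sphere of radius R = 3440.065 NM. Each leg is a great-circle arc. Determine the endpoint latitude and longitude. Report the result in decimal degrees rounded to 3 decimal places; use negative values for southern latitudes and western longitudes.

latitude -22.805°, longitude -120.328°

Apply the spherical direct solution leg by leg, carrying full precision between legs.
Leg 1: from (-18.561°, -117.171°), δ = 1098.1/3440.065 = 0.319209 rad, θ = 239.7° → φ = -26.893°, λ = -134.857°.
Leg 2: from (-26.893°, -134.857°), δ = 483.2/3440.065 = 0.140462 rad, θ = 77.2° → φ = -24.848°, λ = -126.204°.
Leg 3: from (-24.848°, -126.204°), δ = 345.2/3440.065 = 0.100347 rad, θ = 70.4° → φ = -22.805°, λ = -120.328°.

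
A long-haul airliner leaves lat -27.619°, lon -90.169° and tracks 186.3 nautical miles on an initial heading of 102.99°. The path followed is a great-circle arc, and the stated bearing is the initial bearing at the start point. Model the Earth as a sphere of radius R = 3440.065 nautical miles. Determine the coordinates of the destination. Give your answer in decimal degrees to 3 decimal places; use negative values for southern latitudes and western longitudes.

latitude -28.274°, longitude -86.736°

Central angle δ = d/R = 0.054156 rad.
Start latitude φ₁ = -0.482042 rad; initial bearing θ = 1.797515 rad.
Applying the spherical law of cosines for sides, sin φ₂ = sin φ₁ cos δ + cos φ₁ sin δ cos θ = -0.473691, so φ₂ = -28.274°.
Then Δλ = atan2(0.046734, 0.778936) = 0.059926 rad, from sin θ sin δ cos φ₁ over cos δ − sin φ₁ sin φ₂.
λ₂ = -90.169° + 3.433° = -86.736°.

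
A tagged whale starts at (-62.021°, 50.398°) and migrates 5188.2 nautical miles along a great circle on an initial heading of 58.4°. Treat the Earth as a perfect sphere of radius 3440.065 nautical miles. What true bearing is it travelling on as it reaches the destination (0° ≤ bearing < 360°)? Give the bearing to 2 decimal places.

final bearing 24.02°

δ = 5188.2/3440.065 = 1.508169 rad (86.4117°).
With φ₁ = -62.021° = -1.082471 rad and θ = 58.4° = 1.019272 rad:
Destination latitude: φ₂ = arcsin( sin φ₁ cos δ + cos φ₁ sin δ cos θ ) = arcsin(0.190074) = 10.957°.
Then Δλ = atan2(0.398803, 0.230444) = 1.046830 rad, from sin θ sin δ cos φ₁ over cos δ − sin φ₁ sin φ₂.
Hence λ₂ = 50.398° + 59.979° = 110.377°.
The forward bearing on arrival equals the back-azimuth from the destination plus 180°.
Back-azimuth from P₂ (10.96°, 110.38°) to P₁ (-62.02°, 50.40°), with Δλ' = λ₁ − λ₂ = -59.98°: atan2( sin Δλ' cos φ₁ , cos φ₂ sin φ₁ − sin φ₂ cos φ₁ cos Δλ' ) = 204.02°.
Final bearing = (204.02° + 180°) mod 360° = 24.02°.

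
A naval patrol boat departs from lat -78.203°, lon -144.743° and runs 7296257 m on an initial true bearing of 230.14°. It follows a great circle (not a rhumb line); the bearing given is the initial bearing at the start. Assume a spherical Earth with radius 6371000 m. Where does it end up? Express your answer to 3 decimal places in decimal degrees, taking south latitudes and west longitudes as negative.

Angular distance δ = d/R = 7296257 / 6371000 = 1.145229 rad.
Start latitude φ₁ = -1.364900 rad; initial bearing θ = 4.016701 rad.
Applying the spherical law of cosines for sides, sin φ₂ = sin φ₁ cos δ + cos φ₁ sin δ cos θ = -0.523461, so φ₂ = -31.565°.
For the longitude increment, Δλ = atan2( sin θ sin δ cos φ₁, cos δ − sin φ₁ sin φ₂ ) = atan2(-0.142937, -0.099568) = -124.861°.
λ₂ = -144.743° + -124.861° = -269.604°, normalized to (−180°, 180°] → 90.396°.

latitude -31.565°, longitude 90.396°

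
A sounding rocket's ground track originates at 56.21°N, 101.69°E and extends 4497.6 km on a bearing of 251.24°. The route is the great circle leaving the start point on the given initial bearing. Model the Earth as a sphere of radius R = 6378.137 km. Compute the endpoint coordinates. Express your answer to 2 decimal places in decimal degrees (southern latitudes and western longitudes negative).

δ = 4497.6/6378.137 = 0.705159 rad (40.4026°).
Start latitude φ₁ = 0.981050 rad; initial bearing θ = 4.384965 rad.
sin φ₂ = sin φ₁ cos δ + cos φ₁ sin δ cos θ = (0.831082)(0.761509) + (0.556151)(0.648155)(-0.321605) = 0.516946
φ₂ = asin(0.516946) = 0.543280 rad = 31.13°.
For the longitude increment, Δλ = atan2( sin θ sin δ cos φ₁, cos δ − sin φ₁ sin φ₂ ) = atan2(-0.341321, 0.331884) = -45.80°.
λ₂ = λ₁ + Δλ = 55.89°.

latitude 31.13°, longitude 55.89°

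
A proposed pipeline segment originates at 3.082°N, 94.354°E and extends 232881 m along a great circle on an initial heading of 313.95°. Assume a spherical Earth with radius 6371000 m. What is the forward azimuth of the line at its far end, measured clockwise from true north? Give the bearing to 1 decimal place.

final bearing 313.8°

The arc subtends δ = 232881/6371000 = 0.036553 rad at the centre.
Start latitude φ₁ = 0.053791 rad; initial bearing θ = 5.479461 rad.
Applying the spherical law of cosines for sides, sin φ₂ = sin φ₁ cos δ + cos φ₁ sin δ cos θ = 0.079056, so φ₂ = 4.534°.
Δλ = atan2( sin θ sin δ cos φ₁ , cos δ − sin φ₁ sin φ₂ ) = atan2(-0.026272, 0.995082) = -0.026396 rad = -1.512°.
Hence λ₂ = 94.354° + -1.512° = 92.842°.
The forward bearing on arrival equals the back-azimuth from the destination plus 180°.
Back-azimuth from P₂ (4.5°, 92.8°) to P₁ (3.1°, 94.4°), with Δλ' = λ₁ − λ₂ = 1.5°: atan2( sin Δλ' cos φ₁ , cos φ₂ sin φ₁ − sin φ₂ cos φ₁ cos Δλ' ) = 133.8°.
Final bearing = (133.8° + 180°) mod 360° = 313.8°.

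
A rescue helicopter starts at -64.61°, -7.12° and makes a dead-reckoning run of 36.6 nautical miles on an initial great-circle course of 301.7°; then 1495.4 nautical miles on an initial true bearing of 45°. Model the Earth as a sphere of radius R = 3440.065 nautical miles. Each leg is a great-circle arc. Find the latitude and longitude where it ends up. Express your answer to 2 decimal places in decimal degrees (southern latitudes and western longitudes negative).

latitude -43.47°, longitude 15.91°

Apply the spherical direct solution leg by leg, carrying full precision between legs.
Leg 1: from (-64.61°, -7.12°), δ = 36.6/3440.065 = 0.010639 rad, θ = 301.7° → φ = -64.28°, λ = -8.32°.
Leg 2: from (-64.28°, -8.32°), δ = 1495.4/3440.065 = 0.434701 rad, θ = 45° → φ = -43.47°, λ = 15.91°.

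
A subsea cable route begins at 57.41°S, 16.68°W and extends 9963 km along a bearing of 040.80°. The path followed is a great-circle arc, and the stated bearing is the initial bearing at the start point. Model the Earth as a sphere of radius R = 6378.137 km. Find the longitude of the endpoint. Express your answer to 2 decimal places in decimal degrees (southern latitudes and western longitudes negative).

longitude 28.80°

The arc subtends δ = 9963/6378.137 = 1.562055 rad at the centre.
Start latitude φ₁ = -1.001994 rad; initial bearing θ = 0.712094 rad.
Destination latitude: φ₂ = arcsin( sin φ₁ cos δ + cos φ₁ sin δ cos θ ) = arcsin(0.400355) = 23.60°.
Δλ = atan2( sin θ sin δ cos φ₁ , cos δ − sin φ₁ sin φ₂ ) = atan2(0.351934, 0.346059) = 0.793816 rad = 45.48°.
λ₂ = λ₁ + Δλ = 28.80°.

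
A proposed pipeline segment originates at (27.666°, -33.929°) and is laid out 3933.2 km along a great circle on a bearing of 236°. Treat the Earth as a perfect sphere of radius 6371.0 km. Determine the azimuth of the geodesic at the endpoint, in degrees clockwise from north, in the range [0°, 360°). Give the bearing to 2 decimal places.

final bearing 227.51°

Central angle δ = d/R = 0.617360 rad.
Start latitude φ₁ = 0.482863 rad; initial bearing θ = 4.118977 rad.
sin φ₂ = sin φ₁ cos δ + cos φ₁ sin δ cos θ = (0.464317)(0.815410) + (0.885669)(0.578884)(-0.559193) = 0.091910
φ₂ = asin(0.091910) = 0.092040 rad = 5.273°.
For the longitude increment, Δλ = atan2( sin θ sin δ cos φ₁, cos δ − sin φ₁ sin φ₂ ) = atan2(-0.425048, 0.772734) = -28.813°.
Hence λ₂ = -33.929° + -28.813° = -62.742°.
The forward bearing on arrival equals the back-azimuth from the destination plus 180°.
Back-azimuth from P₂ (5.27°, -62.74°) to P₁ (27.67°, -33.93°), with Δλ' = λ₁ − λ₂ = 28.81°: atan2( sin Δλ' cos φ₁ , cos φ₂ sin φ₁ − sin φ₂ cos φ₁ cos Δλ' ) = 47.51°.
Final bearing = (47.51° + 180°) mod 360° = 227.51°.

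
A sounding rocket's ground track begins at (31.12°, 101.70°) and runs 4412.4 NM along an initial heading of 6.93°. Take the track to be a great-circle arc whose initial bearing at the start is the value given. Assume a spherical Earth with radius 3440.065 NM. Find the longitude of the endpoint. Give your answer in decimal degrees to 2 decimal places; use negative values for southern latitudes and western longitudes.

longitude -103.25°

The arc subtends δ = 4412.4/3440.065 = 1.282650 rad at the centre.
Start latitude φ₁ = 0.543146 rad; initial bearing θ = 0.120951 rad.
sin φ₂ = sin φ₁ cos δ + cos φ₁ sin δ cos θ = (0.516832)(0.284175) + (0.856087)(0.958772)(0.992694) = 0.961667
φ₂ = asin(0.961667) = 1.293017 rad = 74.08°.
Δλ = atan2( sin θ sin δ cos φ₁ , cos δ − sin φ₁ sin φ₂ ) = atan2(0.099034, -0.212845) = 2.706099 rad = 155.05°.
λ₂ = 101.70° + 155.05° = 256.75°, normalized to (−180°, 180°] → -103.25°.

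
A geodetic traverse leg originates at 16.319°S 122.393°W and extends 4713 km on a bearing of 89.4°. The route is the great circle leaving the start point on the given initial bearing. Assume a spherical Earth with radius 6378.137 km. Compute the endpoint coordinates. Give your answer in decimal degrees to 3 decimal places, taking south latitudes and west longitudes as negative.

Angular distance δ = d/R = 4713 / 6378.137 = 0.738931 rad.
Start latitude φ₁ = -0.284820 rad; initial bearing θ = 1.560324 rad.
Applying the spherical law of cosines for sides, sin φ₂ = sin φ₁ cos δ + cos φ₁ sin δ cos θ = -0.200932, so φ₂ = -11.591°.
Then Δλ = atan2(0.646329, 0.682730) = 0.758016 rad, from sin θ sin δ cos φ₁ over cos δ − sin φ₁ sin φ₂.
λ₂ = λ₁ + Δλ = -78.962°.

latitude -11.591°, longitude -78.962°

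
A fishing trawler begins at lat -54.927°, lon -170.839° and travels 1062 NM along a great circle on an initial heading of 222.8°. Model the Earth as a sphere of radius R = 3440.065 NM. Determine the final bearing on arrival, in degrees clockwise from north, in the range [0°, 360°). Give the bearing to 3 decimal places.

δ = 1062/3440.065 = 0.308715 rad (17.6881°).
Start latitude φ₁ = -0.958657 rad; initial bearing θ = 3.888594 rad.
Applying the spherical law of cosines for sides, sin φ₂ = sin φ₁ cos δ + cos φ₁ sin δ cos θ = -0.907831, so φ₂ = -65.207°.
Δλ = atan2( sin θ sin δ cos φ₁ , cos δ − sin φ₁ sin φ₂ ) = atan2(-0.118623, 0.209737) = -0.514726 rad = -29.492°.
λ₂ = -170.839° + -29.492° = -200.331°, normalized to (−180°, 180°] → 159.669°.
The forward bearing on arrival equals the back-azimuth from the destination plus 180°.
Back-azimuth from P₂ (-65.207°, 159.669°) to P₁ (-54.927°, -170.839°), with Δλ' = λ₁ − λ₂ = -330.508°: atan2( sin Δλ' cos φ₁ , cos φ₂ sin φ₁ − sin φ₂ cos φ₁ cos Δλ' ) = 68.598°.
Final bearing = (68.598° + 180°) mod 360° = 248.598°.

final bearing 248.598°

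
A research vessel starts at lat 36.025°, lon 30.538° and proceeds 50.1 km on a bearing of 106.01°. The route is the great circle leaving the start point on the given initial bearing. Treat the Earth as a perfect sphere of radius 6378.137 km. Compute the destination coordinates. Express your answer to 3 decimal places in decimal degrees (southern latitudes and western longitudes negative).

Angular distance δ = d/R = 50.1 / 6378.137 = 0.007855 rad.
With φ₁ = 36.025° = 0.628755 rad and θ = 106.01° = 1.850224 rad:
Destination latitude: φ₂ = arcsin( sin φ₁ cos δ + cos φ₁ sin δ cos θ ) = arcsin(0.586368) = 35.900°.
Δλ = atan2( sin θ sin δ cos φ₁ , cos δ − sin φ₁ sin φ₂ ) = atan2(0.006106, 0.655104) = 0.009321 rad = 0.534°.
Hence λ₂ = 30.538° + 0.534° = 31.072°.

latitude 35.900°, longitude 31.072°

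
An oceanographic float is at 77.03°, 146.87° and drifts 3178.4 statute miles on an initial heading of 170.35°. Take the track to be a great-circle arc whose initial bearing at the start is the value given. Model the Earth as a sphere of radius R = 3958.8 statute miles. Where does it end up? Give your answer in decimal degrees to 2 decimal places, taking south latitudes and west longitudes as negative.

latitude 31.18°, longitude 154.97°

Central angle δ = d/R = 0.802870 rad.
Converting: φ₁ = 1.344427 rad, θ = 2.973168 rad.
Destination latitude: φ₂ = arcsin( sin φ₁ cos δ + cos φ₁ sin δ cos θ ) = arcsin(0.517756) = 31.18°.
For the longitude increment, Δλ = atan2( sin θ sin δ cos φ₁, cos δ − sin φ₁ sin φ₂ ) = atan2(0.027064, 0.190099) = 8.10°.
λ₂ = λ₁ + Δλ = 154.97°.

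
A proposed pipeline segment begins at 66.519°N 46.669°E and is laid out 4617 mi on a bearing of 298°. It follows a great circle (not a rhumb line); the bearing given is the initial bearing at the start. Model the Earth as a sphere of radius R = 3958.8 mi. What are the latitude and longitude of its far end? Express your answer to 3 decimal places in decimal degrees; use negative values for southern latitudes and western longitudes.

δ = 4617/3958.8 = 1.166263 rad (66.8219°).
Start latitude φ₁ = 1.160976 rad; initial bearing θ = 5.201081 rad.
Destination latitude: φ₂ = arcsin( sin φ₁ cos δ + cos φ₁ sin δ cos θ ) = arcsin(0.532958) = 32.206°.
Δλ = atan2( sin θ sin δ cos φ₁ , cos δ − sin φ₁ sin φ₂ ) = atan2(-0.323410, -0.095235) = -1.857173 rad = -106.408°.
λ₂ = λ₁ + Δλ = -59.739°.

latitude 32.206°, longitude -59.739°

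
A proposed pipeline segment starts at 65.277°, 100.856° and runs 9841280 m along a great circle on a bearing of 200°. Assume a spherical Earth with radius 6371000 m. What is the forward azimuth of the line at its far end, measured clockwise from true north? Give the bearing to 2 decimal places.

The arc subtends δ = 9841280/6371000 = 1.544699 rad at the centre.
Start latitude φ₁ = 1.139299 rad; initial bearing θ = 3.490659 rad.
sin φ₂ = sin φ₁ cos δ + cos φ₁ sin δ cos θ = (0.908340)(0.026094) + (0.418232)(0.999659)(-0.939693) = -0.369173
φ₂ = asin(-0.369173) = -0.378119 rad = -21.665°.
Then Δλ = atan2(-0.142995, 0.361429) = -0.376740 rad, from sin θ sin δ cos φ₁ over cos δ − sin φ₁ sin φ₂.
Hence λ₂ = 100.856° + -21.586° = 79.270°.
The forward bearing on arrival equals the back-azimuth from the destination plus 180°.
Back-azimuth from P₂ (-21.66°, 79.27°) to P₁ (65.28°, 100.86°), with Δλ' = λ₁ − λ₂ = 21.59°: atan2( sin Δλ' cos φ₁ , cos φ₂ sin φ₁ − sin φ₂ cos φ₁ cos Δλ' ) = 8.85°.
Final bearing = (8.85° + 180°) mod 360° = 188.85°.

final bearing 188.85°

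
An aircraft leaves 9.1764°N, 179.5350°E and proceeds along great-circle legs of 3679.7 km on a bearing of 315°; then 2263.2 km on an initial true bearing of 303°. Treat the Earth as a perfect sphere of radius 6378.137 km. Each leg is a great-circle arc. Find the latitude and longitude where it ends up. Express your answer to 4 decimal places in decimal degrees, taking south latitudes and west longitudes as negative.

latitude 40.1388°, longitude 130.4014°

Apply the spherical direct solution leg by leg, carrying full precision between legs.
Leg 1: from (9.1764°, 179.5350°), δ = 3679.7/6378.137 = 0.576924 rad, θ = 315° → φ = 30.9585°, λ = 152.8065°.
Leg 2: from (30.9585°, 152.8065°), δ = 2263.2/6378.137 = 0.354837 rad, θ = 303° → φ = 40.1388°, λ = 130.4014°.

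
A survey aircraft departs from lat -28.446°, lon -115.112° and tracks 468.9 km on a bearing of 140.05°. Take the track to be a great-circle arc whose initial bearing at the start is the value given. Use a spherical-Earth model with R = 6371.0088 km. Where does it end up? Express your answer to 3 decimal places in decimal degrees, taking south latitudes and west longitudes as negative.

latitude -31.642°, longitude -111.933°

Angular distance δ = d/R = 468.9 / 6371.0088 = 0.073599 rad.
With φ₁ = -28.446° = -0.496476 rad and θ = 140.05° = 2.444334 rad:
Applying the spherical law of cosines for sides, sin φ₂ = sin φ₁ cos δ + cos φ₁ sin δ cos θ = -0.524605, so φ₂ = -31.642°.
Then Δλ = atan2(0.041516, 0.747407) = 0.055490 rad, from sin θ sin δ cos φ₁ over cos δ − sin φ₁ sin φ₂.
λ₂ = λ₁ + Δλ = -111.933°.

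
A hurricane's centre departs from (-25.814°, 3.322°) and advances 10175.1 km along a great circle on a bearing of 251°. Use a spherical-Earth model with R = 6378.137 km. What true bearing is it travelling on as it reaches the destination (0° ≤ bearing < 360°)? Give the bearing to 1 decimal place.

final bearing 297.5°

δ = 10175.1/6378.137 = 1.595309 rad (91.4045°).
With φ₁ = -25.814° = -0.450539 rad and θ = 251° = 4.380776 rad:
Applying the spherical law of cosines for sides, sin φ₂ = sin φ₁ cos δ + cos φ₁ sin δ cos θ = -0.282319, so φ₂ = -16.399°.
Δλ = atan2( sin θ sin δ cos φ₁ , cos δ − sin φ₁ sin φ₂ ) = atan2(-0.850912, -0.147447) = -1.742373 rad = -99.831°.
λ₂ = λ₁ + Δλ = -96.509°.
The forward bearing on arrival equals the back-azimuth from the destination plus 180°.
Back-azimuth from P₂ (-16.4°, -96.5°) to P₁ (-25.8°, 3.3°), with Δλ' = λ₁ − λ₂ = 99.8°: atan2( sin Δλ' cos φ₁ , cos φ₂ sin φ₁ − sin φ₂ cos φ₁ cos Δλ' ) = 117.5°.
Final bearing = (117.5° + 180°) mod 360° = 297.5°.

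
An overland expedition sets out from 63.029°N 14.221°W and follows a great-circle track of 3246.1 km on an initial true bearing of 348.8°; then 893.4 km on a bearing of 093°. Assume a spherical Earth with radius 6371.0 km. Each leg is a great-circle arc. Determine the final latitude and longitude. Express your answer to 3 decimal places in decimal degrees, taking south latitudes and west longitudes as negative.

Apply the spherical direct solution leg by leg, carrying full precision between legs.
Leg 1: from (63.029°, -14.221°), δ = 3246.1/6371 = 0.509512 rad, θ = 348.8° → φ = 84.288°, λ = -122.061°.
Leg 2: from (84.288°, -122.061°), δ = 893.4/6371 = 0.140229 rad, θ = 93° → φ = 79.912°, λ = -69.230°.

latitude 79.912°, longitude -69.230°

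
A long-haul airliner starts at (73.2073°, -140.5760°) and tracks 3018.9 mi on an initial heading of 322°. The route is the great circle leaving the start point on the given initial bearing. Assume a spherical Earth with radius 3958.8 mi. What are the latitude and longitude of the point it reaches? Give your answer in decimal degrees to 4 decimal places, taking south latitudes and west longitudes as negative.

Central angle δ = d/R = 0.762580 rad.
Converting: φ₁ = 1.277708 rad, θ = 5.619960 rad.
Destination latitude: φ₂ = arcsin( sin φ₁ cos δ + cos φ₁ sin δ cos θ ) = arcsin(0.849490) = 58.1563°.
Then Δλ = atan2(-0.122871, -0.090209) = -2.204091 rad, from sin θ sin δ cos φ₁ over cos δ − sin φ₁ sin φ₂.
λ₂ = -140.5760° + -126.2851° = -266.8611°, normalized to (−180°, 180°] → 93.1389°.

latitude 58.1563°, longitude 93.1389°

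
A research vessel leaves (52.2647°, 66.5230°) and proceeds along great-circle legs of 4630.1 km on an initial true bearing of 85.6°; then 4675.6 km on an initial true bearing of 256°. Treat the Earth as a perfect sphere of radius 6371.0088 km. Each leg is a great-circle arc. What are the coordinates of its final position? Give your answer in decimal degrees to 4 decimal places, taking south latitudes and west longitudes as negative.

latitude 19.5853°, longitude 80.7180°

Apply the spherical direct solution leg by leg, carrying full precision between legs.
Leg 1: from (52.2647°, 66.5230°), δ = 4630.1/6371.0088 = 0.726745 rad, θ = 85.6° → φ = 38.4791°, λ = 124.3303°.
Leg 2: from (38.4791°, 124.3303°), δ = 4675.6/6371.0088 = 0.733887 rad, θ = 256° → φ = 19.5853°, λ = 80.7180°.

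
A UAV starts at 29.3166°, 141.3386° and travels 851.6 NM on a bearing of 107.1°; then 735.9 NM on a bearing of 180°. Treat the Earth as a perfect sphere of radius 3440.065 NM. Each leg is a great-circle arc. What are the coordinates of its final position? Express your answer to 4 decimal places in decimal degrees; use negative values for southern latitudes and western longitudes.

Apply the spherical direct solution leg by leg, carrying full precision between legs.
Leg 1: from (29.3166°, 141.3386°), δ = 851.6/3440.065 = 0.247553 rad, θ = 107.1° → φ = 24.3234°, λ = 156.2316°.
Leg 2: from (24.3234°, 156.2316°), δ = 735.9/3440.065 = 0.213920 rad, θ = 180° → φ = 12.0667°, λ = 156.2316°.

latitude 12.0667°, longitude 156.2316°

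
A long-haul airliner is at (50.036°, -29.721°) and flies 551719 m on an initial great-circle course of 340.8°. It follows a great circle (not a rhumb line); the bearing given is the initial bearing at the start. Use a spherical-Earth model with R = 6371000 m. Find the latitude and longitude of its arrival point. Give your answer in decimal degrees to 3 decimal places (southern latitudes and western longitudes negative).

Angular distance δ = d/R = 551719 / 6371000 = 0.086598 rad.
With φ₁ = 50.036° = 0.873293 rad and θ = 340.8° = 5.948082 rad:
Applying the spherical law of cosines for sides, sin φ₂ = sin φ₁ cos δ + cos φ₁ sin δ cos θ = 0.816039, so φ₂ = 54.690°.
Δλ = atan2( sin θ sin δ cos φ₁ , cos δ − sin φ₁ sin φ₂ ) = atan2(-0.018270, 0.370801) = -0.049231 rad = -2.821°.
Hence λ₂ = -29.721° + -2.821° = -32.542°.

latitude 54.690°, longitude -32.542°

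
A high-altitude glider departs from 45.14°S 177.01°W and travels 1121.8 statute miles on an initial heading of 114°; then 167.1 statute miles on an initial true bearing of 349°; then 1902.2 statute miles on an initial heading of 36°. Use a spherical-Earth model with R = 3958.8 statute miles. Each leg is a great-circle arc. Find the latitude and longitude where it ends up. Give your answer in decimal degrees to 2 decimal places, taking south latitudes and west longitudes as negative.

Apply the spherical direct solution leg by leg, carrying full precision between legs.
Leg 1: from (-45.14°, -177.01°), δ = 1121.8/3958.8 = 0.283369 rad, θ = 114° → φ = -49.53°, λ = -153.83°.
Leg 2: from (-49.53°, -153.83°), δ = 167.1/3958.8 = 0.042210 rad, θ = 349° → φ = -47.16°, λ = -154.51°.
Leg 3: from (-47.16°, -154.51°), δ = 1902.2/3958.8 = 0.480499 rad, θ = 36° → φ = -23.32°, λ = -137.30°.

latitude -23.32°, longitude -137.30°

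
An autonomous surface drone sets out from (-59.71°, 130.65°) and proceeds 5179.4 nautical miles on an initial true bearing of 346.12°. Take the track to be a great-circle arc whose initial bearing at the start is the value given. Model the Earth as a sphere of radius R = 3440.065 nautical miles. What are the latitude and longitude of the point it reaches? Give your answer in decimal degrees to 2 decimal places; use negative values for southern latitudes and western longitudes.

Central angle δ = d/R = 1.505611 rad.
With φ₁ = -59.71° = -1.042136 rad and θ = 346.12° = 6.040934 rad:
sin φ₂ = sin φ₁ cos δ + cos φ₁ sin δ cos θ = (-0.863484)(0.065139) + (0.504377)(0.997876)(0.970800) = 0.432363
φ₂ = asin(0.432363) = 0.447112 rad = 25.62°.
Then Δλ = atan2(-0.120738, 0.438477) = -0.268698 rad, from sin θ sin δ cos φ₁ over cos δ − sin φ₁ sin φ₂.
Hence λ₂ = 130.65° + -15.40° = 115.25°.

latitude 25.62°, longitude 115.25°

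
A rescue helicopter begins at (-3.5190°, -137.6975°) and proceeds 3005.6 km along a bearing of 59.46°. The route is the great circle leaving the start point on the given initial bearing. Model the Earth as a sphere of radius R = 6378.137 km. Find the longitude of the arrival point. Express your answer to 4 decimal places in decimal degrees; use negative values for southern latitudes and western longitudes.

Central angle δ = d/R = 0.471235 rad.
Start latitude φ₁ = -0.061418 rad; initial bearing θ = 1.037773 rad.
sin φ₂ = sin φ₁ cos δ + cos φ₁ sin δ cos θ = (-0.061380)(0.891008) + (0.998114)(0.453987)(0.508140) = 0.175564
φ₂ = asin(0.175564) = 0.176479 rad = 10.1115°.
Δλ = atan2( sin θ sin δ cos φ₁ , cos δ − sin φ₁ sin φ₂ ) = atan2(0.390270, 0.901784) = 0.408438 rad = 23.4018°.
λ₂ = -137.6975° + 23.4018° = -114.2957°.

longitude -114.2957°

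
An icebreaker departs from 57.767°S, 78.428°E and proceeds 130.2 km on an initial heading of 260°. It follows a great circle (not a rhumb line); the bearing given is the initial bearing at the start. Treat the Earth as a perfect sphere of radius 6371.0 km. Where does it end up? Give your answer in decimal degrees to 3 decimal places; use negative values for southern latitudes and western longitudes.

latitude -57.952°, longitude 76.255°

Angular distance δ = d/R = 130.2 / 6371 = 0.020436 rad.
Converting: φ₁ = -1.008224 rad, θ = 4.537856 rad.
Destination latitude: φ₂ = arcsin( sin φ₁ cos δ + cos φ₁ sin δ cos θ ) = arcsin(-0.847602) = -57.952°.
Δλ = atan2( sin θ sin δ cos φ₁ , cos δ − sin φ₁ sin φ₂ ) = atan2(-0.010734, 0.282816) = -0.037935 rad = -2.173°.
λ₂ = 78.428° + -2.173° = 76.255°.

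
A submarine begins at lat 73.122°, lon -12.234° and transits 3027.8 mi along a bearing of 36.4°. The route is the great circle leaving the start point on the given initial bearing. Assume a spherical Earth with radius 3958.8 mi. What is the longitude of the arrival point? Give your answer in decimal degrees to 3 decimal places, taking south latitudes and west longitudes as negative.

δ = 3027.8/3958.8 = 0.764828 rad (43.8214°).
Start latitude φ₁ = 1.276220 rad; initial bearing θ = 0.635300 rad.
sin φ₂ = sin φ₁ cos δ + cos φ₁ sin δ cos θ = (0.956925)(0.721502) + (0.290335)(0.692413)(0.804894) = 0.852232
φ₂ = asin(0.852232) = 1.020237 rad = 58.455°.
For the longitude increment, Δλ = atan2( sin θ sin δ cos φ₁, cos δ − sin φ₁ sin φ₂ ) = atan2(0.119296, -0.094021) = 128.243°.
λ₂ = λ₁ + Δλ = 116.009°.

longitude 116.009°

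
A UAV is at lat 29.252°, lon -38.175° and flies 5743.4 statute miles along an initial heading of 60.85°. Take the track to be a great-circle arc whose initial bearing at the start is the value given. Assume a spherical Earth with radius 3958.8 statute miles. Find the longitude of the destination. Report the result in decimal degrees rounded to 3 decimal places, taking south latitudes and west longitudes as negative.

The arc subtends δ = 5743.4/3958.8 = 1.450793 rad at the centre.
Converting: φ₁ = 0.510544 rad, θ = 1.062033 rad.
Applying the spherical law of cosines for sides, sin φ₂ = sin φ₁ cos δ + cos φ₁ sin δ cos θ = 0.480425, so φ₂ = 28.713°.
Then Δλ = atan2(0.756497, -0.115045) = 1.721716 rad, from sin θ sin δ cos φ₁ over cos δ − sin φ₁ sin φ₂.
Hence λ₂ = -38.175° + 98.647° = 60.472°.

longitude 60.472°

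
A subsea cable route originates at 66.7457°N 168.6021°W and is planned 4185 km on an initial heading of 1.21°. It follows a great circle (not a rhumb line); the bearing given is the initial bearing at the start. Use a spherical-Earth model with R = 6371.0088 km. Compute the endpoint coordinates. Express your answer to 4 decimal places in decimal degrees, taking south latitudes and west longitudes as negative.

The arc subtends δ = 4185/6371.0088 = 0.656882 rad at the centre.
Start latitude φ₁ = 1.164932 rad; initial bearing θ = 0.021118 rad.
sin φ₂ = sin φ₁ cos δ + cos φ₁ sin δ cos θ = (0.918762)(0.791900) + (0.394813)(0.610651)(0.999777) = 0.968606
φ₂ = asin(0.968606) = 1.319562 rad = 75.6053°.
Then Δλ = atan2(0.005091, -0.098018) = 3.089699 rad, from sin θ sin δ cos φ₁ over cos δ − sin φ₁ sin φ₂.
λ₂ = λ₁ + Δλ = 8.4246°.

latitude 75.6053°, longitude 8.4246°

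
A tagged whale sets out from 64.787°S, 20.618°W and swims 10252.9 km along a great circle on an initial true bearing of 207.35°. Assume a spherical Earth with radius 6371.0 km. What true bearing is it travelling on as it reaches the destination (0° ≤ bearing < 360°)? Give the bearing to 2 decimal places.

final bearing 347.97°

Angular distance δ = d/R = 10252.9 / 6371 = 1.609308 rad.
With φ₁ = -64.787° = -1.130746 rad and θ = 207.35° = 3.618940 rad:
Applying the spherical law of cosines for sides, sin φ₂ = sin φ₁ cos δ + cos φ₁ sin δ cos θ = -0.343252, so φ₂ = -20.075°.
Δλ = atan2( sin θ sin δ cos φ₁ , cos δ − sin φ₁ sin φ₂ ) = atan2(-0.195563, -0.349053) = -2.630901 rad = -150.740°.
λ₂ = -20.618° + -150.740° = -171.358°.
The forward bearing on arrival equals the back-azimuth from the destination plus 180°.
Back-azimuth from P₂ (-20.08°, -171.36°) to P₁ (-64.79°, -20.62°), with Δλ' = λ₁ − λ₂ = 150.74°: atan2( sin Δλ' cos φ₁ , cos φ₂ sin φ₁ − sin φ₂ cos φ₁ cos Δλ' ) = 167.97°.
Final bearing = (167.97° + 180°) mod 360° = 347.97°.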